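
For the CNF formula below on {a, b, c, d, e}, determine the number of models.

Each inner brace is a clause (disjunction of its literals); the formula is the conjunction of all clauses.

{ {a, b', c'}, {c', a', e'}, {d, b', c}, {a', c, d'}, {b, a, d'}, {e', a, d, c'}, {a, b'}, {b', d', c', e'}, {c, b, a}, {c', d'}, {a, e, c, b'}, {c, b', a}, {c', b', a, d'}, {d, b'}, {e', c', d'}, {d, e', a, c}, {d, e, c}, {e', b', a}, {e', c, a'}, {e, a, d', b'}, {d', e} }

2

There are 2^5 = 32 truth assignments over (a, b, c, d, e).
Split on b. With b = 1, the clauses containing b are satisfied and b' drops from the rest; 0 of the 2^4 = 16 assignments to the other variables satisfy what remains.
With b = 0, by the same count on the reduced clause set, 2 assignments work.
(One model: a=F, b=F, c=T, d=F, e=F.)
Total: 0 + 2 = 2.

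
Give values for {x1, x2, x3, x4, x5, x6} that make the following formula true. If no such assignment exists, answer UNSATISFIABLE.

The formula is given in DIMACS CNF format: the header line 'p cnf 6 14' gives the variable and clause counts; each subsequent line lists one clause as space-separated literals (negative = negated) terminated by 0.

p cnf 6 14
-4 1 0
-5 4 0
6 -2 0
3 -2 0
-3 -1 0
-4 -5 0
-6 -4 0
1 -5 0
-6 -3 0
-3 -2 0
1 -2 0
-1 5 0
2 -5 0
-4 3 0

x1: False,  x2: False,  x3: False,  x4: False,  x5: False,  x6: False

Try x4 = False.
(¬x5) alone gives x5 = False.
(¬x1) alone gives x1 = False.
(¬x2) alone gives x2 = False.
Try x6 = False.
All clauses hold; x3 can take either value.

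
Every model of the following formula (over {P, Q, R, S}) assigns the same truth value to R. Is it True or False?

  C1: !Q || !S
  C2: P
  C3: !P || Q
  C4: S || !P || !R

Suppose R = true.
From the singleton clause (P), P = true.
From the singleton clause (Q), Q = true.
From the singleton clause (!S), S = false.
But (S) is also a unit clause — contradiction.
So every satisfying assignment has R = False.

False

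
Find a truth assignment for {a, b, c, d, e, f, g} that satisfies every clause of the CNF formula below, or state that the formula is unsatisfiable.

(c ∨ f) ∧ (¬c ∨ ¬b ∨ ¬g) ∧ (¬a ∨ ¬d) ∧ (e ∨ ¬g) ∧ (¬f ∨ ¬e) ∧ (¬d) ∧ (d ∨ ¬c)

a=False; b=False; c=False; d=False; e=False; f=True; g=False

Unit clause (¬d) forces d = False.
Unit clause (¬c) forces c = False.
Unit clause (f) forces f = True.
Unit clause (¬e) forces e = False.
Unit clause (¬g) forces g = False.
Every clause is now satisfied; a, b are unconstrained.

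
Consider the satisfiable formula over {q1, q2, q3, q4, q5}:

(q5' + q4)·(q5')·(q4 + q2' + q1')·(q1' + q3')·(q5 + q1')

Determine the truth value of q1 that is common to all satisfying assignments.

Suppose q1 = 1.
Unit clause (q5') forces q5 = 0.
That conflicts with the unit clause (q5).
So every satisfying assignment has q1 = False.

False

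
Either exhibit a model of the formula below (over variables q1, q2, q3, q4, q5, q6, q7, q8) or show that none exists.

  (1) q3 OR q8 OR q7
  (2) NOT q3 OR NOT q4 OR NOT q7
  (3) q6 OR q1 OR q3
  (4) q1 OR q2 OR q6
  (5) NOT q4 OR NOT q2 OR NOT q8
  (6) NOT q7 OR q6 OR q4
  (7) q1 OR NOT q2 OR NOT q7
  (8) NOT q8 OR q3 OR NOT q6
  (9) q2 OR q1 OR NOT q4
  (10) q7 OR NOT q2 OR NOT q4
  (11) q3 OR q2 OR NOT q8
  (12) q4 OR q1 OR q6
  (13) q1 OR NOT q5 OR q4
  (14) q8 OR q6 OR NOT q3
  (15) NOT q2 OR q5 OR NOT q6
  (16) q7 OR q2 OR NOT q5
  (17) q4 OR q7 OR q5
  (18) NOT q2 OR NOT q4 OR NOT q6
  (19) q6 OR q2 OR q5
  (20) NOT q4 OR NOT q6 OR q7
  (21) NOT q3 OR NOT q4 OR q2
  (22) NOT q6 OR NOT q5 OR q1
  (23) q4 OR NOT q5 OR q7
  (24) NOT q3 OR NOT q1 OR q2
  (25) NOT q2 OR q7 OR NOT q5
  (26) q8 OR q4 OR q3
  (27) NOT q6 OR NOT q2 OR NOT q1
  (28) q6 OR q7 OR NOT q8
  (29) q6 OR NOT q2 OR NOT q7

Branch on q3: set q3 = true.
Branch on q4: set q4 = false.
Branch on q7: set q7 = true.
(q6) alone gives q6 = true.
Branch on q1: set q1 = false.
(NOT q2) alone gives q2 = false.
(NOT q5) alone gives q5 = false.
No clause remains; q8 is free.

q1=false; q2=false; q3=true; q4=false; q5=false; q6=true; q7=true; q8=true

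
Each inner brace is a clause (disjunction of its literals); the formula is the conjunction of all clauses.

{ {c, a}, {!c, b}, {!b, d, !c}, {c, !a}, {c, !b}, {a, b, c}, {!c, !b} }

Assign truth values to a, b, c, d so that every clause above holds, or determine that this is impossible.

Case c = true:
Unit clause (b) forces b = true.
That conflicts with the unit clause (!b).
Undo c and try c = false.
Unit clause (a) forces a = true.
That conflicts with the unit clause (!a).
Neither c = true nor c = false works.

UNSATISFIABLE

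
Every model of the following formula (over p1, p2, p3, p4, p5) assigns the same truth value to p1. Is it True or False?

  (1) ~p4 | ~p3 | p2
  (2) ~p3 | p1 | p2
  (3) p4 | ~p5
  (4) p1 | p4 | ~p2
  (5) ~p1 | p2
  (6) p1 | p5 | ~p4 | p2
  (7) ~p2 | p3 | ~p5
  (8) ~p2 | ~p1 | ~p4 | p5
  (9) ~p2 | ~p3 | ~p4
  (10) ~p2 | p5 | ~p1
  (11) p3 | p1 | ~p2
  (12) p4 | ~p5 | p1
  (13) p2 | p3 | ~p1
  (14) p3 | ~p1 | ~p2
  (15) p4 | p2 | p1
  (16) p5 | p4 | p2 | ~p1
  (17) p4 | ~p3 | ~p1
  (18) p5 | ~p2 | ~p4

Suppose p1 = 1.
Unit clause (p2) forces p2 = 1.
Unit clause (p5) forces p5 = 1.
Unit clause (p4) forces p4 = 1.
Unit clause (p3) forces p3 = 1.
But (~p3) is also a unit clause — contradiction.
So every satisfying assignment has p1 = False.

False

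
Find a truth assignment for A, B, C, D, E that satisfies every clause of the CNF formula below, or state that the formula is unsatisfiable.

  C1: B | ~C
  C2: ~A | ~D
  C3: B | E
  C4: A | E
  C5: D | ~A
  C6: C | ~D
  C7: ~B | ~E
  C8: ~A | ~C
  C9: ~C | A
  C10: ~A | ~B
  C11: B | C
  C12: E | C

Case B = 1:
Unit clause (~E) forces E = 0.
Unit clause (A) forces A = 1.
Now (~A) is unsatisfied and unit — conflict.
So B must be the other value — set B = 0.
Unit clause (~C) forces C = 0.
Now (C) is unsatisfied and unit — conflict.
Either choice for B ends in contradiction.

UNSATISFIABLE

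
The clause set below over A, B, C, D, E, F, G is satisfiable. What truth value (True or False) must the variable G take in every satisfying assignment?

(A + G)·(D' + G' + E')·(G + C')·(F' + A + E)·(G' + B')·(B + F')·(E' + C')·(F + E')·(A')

True

Suppose G = 0.
The clause (A) is unit, so A = 1.
But (A') is also a unit clause — contradiction.
So every satisfying assignment has G = True.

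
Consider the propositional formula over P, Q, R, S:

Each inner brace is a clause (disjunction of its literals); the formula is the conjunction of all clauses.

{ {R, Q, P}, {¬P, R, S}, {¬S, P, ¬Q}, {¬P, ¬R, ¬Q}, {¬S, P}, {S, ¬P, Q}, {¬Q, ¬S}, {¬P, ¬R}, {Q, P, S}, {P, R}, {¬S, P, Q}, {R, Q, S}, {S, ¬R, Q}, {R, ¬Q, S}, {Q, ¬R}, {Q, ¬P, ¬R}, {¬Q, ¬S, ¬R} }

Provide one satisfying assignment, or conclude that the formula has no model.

Branch on S: set S = False.
Branch on P: set P = False.
The clause (Q) is unit, so Q = True.
The clause (R) is unit, so R = True.
This assignment satisfies each clause.

P=False; Q=True; R=True; S=False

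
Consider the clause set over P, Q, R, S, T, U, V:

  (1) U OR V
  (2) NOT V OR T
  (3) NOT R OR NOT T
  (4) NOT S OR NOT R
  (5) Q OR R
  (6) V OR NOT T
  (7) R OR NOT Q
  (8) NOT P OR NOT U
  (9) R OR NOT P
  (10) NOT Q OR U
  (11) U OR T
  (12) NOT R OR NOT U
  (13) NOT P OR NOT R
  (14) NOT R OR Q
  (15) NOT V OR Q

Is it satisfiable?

Try U = true.
The clause (NOT P) is unit, so P = false.
The clause (NOT R) is unit, so R = false.
The clause (Q) is unit, so Q = true.
But (NOT Q) is also a unit clause — contradiction.
So U must be the other value — set U = false.
The clause (V) is unit, so V = true.
The clause (T) is unit, so T = true.
The clause (NOT R) is unit, so R = false.
The clause (Q) is unit, so Q = true.
But (NOT Q) is also a unit clause — contradiction.
Both values of U lead to a conflict.
No assignment satisfies every clause.

Unsatisfiable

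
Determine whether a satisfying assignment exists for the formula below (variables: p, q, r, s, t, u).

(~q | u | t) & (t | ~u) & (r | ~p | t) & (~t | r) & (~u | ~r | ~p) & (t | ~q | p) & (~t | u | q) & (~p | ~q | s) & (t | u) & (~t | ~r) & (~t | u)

Try t = 1.
Unit clause (r) forces r = 1.
That conflicts with the unit clause (~r).
Backtrack on t: now try t = 0.
Unit clause (~u) forces u = 0.
That conflicts with the unit clause (u).
Either choice for t ends in contradiction.
No assignment satisfies every clause.

No, unsatisfiable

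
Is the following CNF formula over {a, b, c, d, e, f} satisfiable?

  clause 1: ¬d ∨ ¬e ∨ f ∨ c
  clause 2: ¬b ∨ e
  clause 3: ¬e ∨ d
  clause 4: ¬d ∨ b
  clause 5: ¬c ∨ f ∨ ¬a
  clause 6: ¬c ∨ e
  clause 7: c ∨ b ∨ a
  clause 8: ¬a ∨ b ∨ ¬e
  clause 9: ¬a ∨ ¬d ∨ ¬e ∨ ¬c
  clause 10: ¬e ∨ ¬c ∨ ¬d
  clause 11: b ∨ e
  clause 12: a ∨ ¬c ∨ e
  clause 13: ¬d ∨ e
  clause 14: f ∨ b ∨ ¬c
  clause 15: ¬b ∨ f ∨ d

Suppose b = True.
From the singleton clause (e), e = True.
From the singleton clause (d), d = True.
From the singleton clause (¬c), c = False.
From the singleton clause (f), f = True.
No clause remains; a is free.
A satisfying assignment: a ↦ True, b ↦ True, c ↦ False, d ↦ True, e ↦ True, f ↦ True.

Satisfiable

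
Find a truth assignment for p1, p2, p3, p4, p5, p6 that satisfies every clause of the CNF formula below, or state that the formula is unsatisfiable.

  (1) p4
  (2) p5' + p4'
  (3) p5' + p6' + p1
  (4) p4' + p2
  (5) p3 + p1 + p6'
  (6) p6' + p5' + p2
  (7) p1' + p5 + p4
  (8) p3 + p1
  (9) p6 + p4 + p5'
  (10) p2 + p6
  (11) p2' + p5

UNSATISFIABLE

The clause (p4) is unit, so p4 = 1.
The clause (p5') is unit, so p5 = 0.
The clause (p2) is unit, so p2 = 1.
Now (p2') is unsatisfied and unit — conflict.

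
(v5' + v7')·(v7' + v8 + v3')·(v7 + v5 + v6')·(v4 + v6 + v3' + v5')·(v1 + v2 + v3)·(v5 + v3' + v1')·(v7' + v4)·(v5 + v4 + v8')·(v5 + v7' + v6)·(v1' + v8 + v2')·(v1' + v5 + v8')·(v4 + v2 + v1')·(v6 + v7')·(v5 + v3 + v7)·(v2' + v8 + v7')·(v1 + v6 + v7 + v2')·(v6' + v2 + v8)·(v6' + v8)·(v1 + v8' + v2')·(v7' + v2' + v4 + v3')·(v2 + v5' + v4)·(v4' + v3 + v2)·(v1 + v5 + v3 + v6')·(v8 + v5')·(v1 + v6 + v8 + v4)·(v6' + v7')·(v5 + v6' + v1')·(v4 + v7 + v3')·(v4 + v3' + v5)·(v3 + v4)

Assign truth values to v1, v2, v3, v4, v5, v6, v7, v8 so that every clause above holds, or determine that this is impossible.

v1: 1,  v2: 0,  v3: 1,  v4: 1,  v5: 1,  v6: 0,  v7: 0,  v8: 1

Case v5 = 1:
Unit clause (v7') forces v7 = 0.
Unit clause (v8) forces v8 = 1.
Case v1 = 1:
Case v4 = 1:
Case v3 = 1:
Every clause is now satisfied; v2, v6 are unconstrained.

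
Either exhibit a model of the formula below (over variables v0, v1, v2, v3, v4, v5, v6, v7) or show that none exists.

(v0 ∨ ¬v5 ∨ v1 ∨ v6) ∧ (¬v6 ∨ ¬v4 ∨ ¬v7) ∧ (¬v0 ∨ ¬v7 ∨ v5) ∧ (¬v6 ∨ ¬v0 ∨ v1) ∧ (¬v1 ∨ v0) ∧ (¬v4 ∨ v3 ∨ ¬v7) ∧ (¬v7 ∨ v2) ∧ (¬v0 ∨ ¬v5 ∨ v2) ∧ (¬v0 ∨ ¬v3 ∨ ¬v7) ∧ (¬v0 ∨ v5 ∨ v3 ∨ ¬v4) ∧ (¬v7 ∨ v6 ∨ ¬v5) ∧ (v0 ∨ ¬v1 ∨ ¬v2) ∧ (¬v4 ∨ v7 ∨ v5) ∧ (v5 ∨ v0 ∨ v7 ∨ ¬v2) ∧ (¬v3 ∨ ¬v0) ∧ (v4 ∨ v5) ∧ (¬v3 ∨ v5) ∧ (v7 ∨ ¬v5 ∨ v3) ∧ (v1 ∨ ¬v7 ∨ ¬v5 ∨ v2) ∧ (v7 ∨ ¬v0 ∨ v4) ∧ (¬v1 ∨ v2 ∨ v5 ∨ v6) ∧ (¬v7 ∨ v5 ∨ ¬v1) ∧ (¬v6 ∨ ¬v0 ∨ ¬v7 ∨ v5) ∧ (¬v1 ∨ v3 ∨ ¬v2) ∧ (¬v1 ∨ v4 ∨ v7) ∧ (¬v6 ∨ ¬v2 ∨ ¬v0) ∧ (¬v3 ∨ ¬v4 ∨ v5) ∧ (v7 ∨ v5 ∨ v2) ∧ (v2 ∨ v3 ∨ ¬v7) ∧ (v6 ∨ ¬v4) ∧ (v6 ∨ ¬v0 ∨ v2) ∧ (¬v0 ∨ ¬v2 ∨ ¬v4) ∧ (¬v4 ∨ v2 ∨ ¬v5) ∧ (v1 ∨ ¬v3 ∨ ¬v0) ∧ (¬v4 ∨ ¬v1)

Branch on v1: set v1 = False.
Branch on v6: set v6 = True.
The clause (¬v0) is unit, so v0 = False.
Branch on v4: set v4 = False.
The clause (v5) is unit, so v5 = True.
Branch on v7: set v7 = True.
The clause (v2) is unit, so v2 = True.
Every clause is now satisfied; v3 is unconstrained.

v0 ↦ False, v1 ↦ False, v2 ↦ True, v3 ↦ False, v4 ↦ False, v5 ↦ True, v6 ↦ True, v7 ↦ True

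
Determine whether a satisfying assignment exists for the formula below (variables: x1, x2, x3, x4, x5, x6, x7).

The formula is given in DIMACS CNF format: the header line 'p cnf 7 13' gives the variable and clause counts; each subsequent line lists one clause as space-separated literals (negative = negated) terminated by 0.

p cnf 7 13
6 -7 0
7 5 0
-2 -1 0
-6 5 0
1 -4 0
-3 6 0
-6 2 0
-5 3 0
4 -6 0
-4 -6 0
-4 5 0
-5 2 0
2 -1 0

Unsatisfiable

Try x6 = True.
The clause (x5) is unit, so x5 = True.
The clause (x2) is unit, so x2 = True.
The clause (¬x1) is unit, so x1 = False.
The clause (¬x4) is unit, so x4 = False.
That conflicts with the unit clause (x4).
That branch fails; take x6 = False instead.
The clause (¬x7) is unit, so x7 = False.
The clause (x5) is unit, so x5 = True.
The clause (¬x3) is unit, so x3 = False.
That conflicts with the unit clause (x3).
Either choice for x6 ends in contradiction.
No assignment satisfies every clause.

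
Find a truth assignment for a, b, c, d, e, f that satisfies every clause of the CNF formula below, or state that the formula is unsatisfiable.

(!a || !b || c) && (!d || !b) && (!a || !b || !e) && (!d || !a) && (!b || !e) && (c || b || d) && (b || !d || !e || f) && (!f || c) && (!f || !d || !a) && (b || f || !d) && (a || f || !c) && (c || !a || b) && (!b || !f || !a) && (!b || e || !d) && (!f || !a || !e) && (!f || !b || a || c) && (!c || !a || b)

a: false,  b: false,  c: true,  d: true,  e: true,  f: true

Branch on d: set d = true.
(!b) alone gives b = false.
(!a) alone gives a = false.
(f) alone gives f = true.
(c) alone gives c = true.
All clauses hold; e can take either value.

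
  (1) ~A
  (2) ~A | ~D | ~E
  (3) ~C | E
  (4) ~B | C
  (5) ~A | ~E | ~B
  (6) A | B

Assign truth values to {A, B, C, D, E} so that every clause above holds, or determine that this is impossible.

(~A) alone gives A = 0.
(B) alone gives B = 1.
(C) alone gives C = 1.
(E) alone gives E = 1.
All clauses hold; D can take either value.

A=0,  B=1,  C=1,  D=0,  E=1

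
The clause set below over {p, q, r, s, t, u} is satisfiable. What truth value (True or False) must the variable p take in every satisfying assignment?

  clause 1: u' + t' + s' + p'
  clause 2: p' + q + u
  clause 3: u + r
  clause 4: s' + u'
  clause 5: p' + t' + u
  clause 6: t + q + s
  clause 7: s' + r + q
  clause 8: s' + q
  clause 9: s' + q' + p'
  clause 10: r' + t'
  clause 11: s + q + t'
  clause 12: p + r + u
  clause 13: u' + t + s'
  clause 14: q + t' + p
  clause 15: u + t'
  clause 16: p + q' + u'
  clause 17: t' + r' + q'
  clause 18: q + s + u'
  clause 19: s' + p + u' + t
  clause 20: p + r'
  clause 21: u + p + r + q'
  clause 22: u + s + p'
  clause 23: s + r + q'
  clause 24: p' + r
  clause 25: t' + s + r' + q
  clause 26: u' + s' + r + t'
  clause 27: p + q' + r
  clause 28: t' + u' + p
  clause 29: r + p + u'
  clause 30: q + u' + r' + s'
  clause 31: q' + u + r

True

Suppose p = 0.
Unit clause (r') forces r = 0.
Unit clause (u) forces u = 1.
That conflicts with the unit clause (u').
So every satisfying assignment has p = True.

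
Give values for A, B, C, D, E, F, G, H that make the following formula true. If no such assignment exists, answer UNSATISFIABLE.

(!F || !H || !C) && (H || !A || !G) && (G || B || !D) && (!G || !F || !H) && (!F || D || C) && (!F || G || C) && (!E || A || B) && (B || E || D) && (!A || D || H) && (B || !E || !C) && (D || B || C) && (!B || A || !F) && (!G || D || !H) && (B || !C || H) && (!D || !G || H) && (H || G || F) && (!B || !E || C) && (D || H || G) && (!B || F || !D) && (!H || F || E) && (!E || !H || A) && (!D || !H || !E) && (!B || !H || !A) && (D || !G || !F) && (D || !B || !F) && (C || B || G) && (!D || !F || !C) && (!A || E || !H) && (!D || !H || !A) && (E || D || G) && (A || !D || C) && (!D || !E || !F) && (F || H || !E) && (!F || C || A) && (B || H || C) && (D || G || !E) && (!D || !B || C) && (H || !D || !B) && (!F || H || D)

A=false, B=true, C=true, D=false, E=false, F=false, G=true, H=false

Branch on F: set F = false.
Branch on H: set H = false.
(G) alone gives G = true.
(!A) alone gives A = false.
(!D) alone gives D = false.
(!E) alone gives E = false.
(B) alone gives B = true.
All clauses hold; C can take either value.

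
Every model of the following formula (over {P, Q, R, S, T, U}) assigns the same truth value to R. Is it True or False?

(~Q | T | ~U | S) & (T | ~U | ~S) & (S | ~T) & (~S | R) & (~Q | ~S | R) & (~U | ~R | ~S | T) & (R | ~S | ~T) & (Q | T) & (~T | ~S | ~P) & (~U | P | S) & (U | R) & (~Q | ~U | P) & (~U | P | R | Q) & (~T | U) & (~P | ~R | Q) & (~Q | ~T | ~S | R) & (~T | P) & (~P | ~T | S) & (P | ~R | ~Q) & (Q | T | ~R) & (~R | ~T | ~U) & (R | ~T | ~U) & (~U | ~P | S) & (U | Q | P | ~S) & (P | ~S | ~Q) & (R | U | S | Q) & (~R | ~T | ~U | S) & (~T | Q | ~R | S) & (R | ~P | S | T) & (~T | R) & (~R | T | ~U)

True

Suppose R = 0.
From the singleton clause (~S), S = 0.
From the singleton clause (~T), T = 0.
From the singleton clause (Q), Q = 1.
From the singleton clause (~U), U = 0.
That conflicts with the unit clause (U).
So every satisfying assignment has R = True.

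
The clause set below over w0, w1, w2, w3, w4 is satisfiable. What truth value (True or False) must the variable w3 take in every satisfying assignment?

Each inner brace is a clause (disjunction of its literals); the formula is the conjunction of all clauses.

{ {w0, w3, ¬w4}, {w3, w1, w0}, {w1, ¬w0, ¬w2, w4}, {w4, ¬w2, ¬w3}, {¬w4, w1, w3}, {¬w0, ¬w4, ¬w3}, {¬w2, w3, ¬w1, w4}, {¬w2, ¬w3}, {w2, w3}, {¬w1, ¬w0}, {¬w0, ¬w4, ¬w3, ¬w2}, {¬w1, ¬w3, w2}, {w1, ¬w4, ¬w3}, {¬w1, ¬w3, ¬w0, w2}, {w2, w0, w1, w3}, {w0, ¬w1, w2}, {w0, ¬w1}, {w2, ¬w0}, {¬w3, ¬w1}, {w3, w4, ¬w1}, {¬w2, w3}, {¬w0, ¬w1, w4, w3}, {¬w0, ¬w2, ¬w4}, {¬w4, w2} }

Suppose w3 = False.
From the singleton clause (w2), w2 = True.
But (¬w2) is also a unit clause — contradiction.
So every satisfying assignment has w3 = True.

True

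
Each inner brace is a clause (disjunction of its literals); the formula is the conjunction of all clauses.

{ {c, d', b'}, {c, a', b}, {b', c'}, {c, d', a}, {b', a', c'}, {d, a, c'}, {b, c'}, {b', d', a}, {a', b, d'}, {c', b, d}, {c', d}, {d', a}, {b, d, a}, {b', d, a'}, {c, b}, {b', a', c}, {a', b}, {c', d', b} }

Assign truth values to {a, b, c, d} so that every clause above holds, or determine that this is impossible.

Try b = 1.
Unit clause (c') forces c = 0.
Unit clause (d') forces d = 0.
Unit clause (a') forces a = 0.
All clauses are satisfied.

a=0,  b=1,  c=0,  d=0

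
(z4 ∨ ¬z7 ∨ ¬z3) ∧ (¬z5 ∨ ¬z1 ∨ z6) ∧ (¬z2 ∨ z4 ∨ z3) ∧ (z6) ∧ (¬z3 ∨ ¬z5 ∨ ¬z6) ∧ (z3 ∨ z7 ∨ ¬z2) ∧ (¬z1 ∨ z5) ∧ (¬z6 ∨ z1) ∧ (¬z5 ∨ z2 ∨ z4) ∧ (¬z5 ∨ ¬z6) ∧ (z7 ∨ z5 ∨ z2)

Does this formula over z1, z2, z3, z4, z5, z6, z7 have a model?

No

The clause (z6) is unit, so z6 = True.
The clause (z1) is unit, so z1 = True.
The clause (z5) is unit, so z5 = True.
But (¬z5) is also a unit clause — contradiction.
No assignment satisfies every clause.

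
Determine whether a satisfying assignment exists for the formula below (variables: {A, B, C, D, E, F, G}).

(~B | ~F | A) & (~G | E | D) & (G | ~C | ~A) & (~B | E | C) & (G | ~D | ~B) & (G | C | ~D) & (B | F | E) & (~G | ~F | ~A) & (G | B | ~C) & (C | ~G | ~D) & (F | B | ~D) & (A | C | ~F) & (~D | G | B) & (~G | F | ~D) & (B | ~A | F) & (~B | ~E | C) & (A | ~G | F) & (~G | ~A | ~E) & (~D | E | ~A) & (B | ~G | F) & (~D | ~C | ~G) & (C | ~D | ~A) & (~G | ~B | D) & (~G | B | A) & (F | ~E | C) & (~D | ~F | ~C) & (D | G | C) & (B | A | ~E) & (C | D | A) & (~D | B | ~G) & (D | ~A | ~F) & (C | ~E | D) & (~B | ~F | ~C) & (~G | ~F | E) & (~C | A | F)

No

Suppose B = 0.
Suppose F = 1.
Suppose G = 0.
From the singleton clause (~C), C = 0.
From the singleton clause (~D), D = 0.
That conflicts with the unit clause (D).
Undo G and try G = 1.
From the singleton clause (~A), A = 0.
That conflicts with the unit clause (A).
Neither G = 1 nor G = 0 works.
Undo F and try F = 0.
From the singleton clause (E), E = 1.
From the singleton clause (~D), D = 0.
From the singleton clause (~A), A = 0.
That conflicts with the unit clause (A).
Neither F = 1 nor F = 0 works.
Undo B and try B = 1.
Suppose F = 0.
Suppose E = 1.
From the singleton clause (C), C = 1.
From the singleton clause (A), A = 1.
From the singleton clause (G), G = 1.
That conflicts with the unit clause (~G).
Undo E and try E = 0.
From the singleton clause (C), C = 1.
From the singleton clause (A), A = 1.
From the singleton clause (G), G = 1.
From the singleton clause (D), D = 1.
That conflicts with the unit clause (~D).
Neither E = 1 nor E = 0 works.
Undo F and try F = 1.
From the singleton clause (A), A = 1.
From the singleton clause (~G), G = 0.
From the singleton clause (~C), C = 0.
From the singleton clause (E), E = 1.
That conflicts with the unit clause (~E).
Neither F = 1 nor F = 0 works.
Neither B = 1 nor B = 0 works.
No assignment satisfies every clause.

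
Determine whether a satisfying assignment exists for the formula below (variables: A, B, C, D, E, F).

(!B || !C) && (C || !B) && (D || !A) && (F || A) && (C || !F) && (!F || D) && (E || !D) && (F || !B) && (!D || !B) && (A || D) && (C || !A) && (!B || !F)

Case B = false:
Case D = true:
The clause (E) is unit, so E = true.
Case F = true:
The clause (C) is unit, so C = true.
Every clause is now satisfied; A is unconstrained.
A satisfying assignment: A=false,  B=false,  C=true,  D=true,  E=true,  F=true.

Yes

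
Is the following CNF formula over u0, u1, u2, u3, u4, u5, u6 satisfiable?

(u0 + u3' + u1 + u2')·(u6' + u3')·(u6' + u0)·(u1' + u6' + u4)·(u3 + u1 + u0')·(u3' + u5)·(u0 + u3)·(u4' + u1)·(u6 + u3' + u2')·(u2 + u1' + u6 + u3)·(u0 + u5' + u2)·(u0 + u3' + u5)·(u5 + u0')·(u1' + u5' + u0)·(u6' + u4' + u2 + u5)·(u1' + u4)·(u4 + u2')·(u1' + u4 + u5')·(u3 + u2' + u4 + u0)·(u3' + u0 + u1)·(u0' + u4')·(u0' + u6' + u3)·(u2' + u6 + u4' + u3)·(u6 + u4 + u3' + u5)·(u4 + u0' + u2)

No

Branch on u6: set u6 = 0.
Branch on u3: set u3 = 0.
From the singleton clause (u0), u0 = 1.
From the singleton clause (u1), u1 = 1.
From the singleton clause (u2), u2 = 1.
From the singleton clause (u5), u5 = 1.
From the singleton clause (u4), u4 = 1.
But (u4') is also a unit clause — contradiction.
Undo u3 and try u3 = 1.
From the singleton clause (u5), u5 = 1.
From the singleton clause (u2'), u2 = 0.
From the singleton clause (u0), u0 = 1.
From the singleton clause (u4'), u4 = 0.
But (u4) is also a unit clause — contradiction.
Neither u3 = 1 nor u3 = 0 works.
Undo u6 and try u6 = 1.
From the singleton clause (u3'), u3 = 0.
From the singleton clause (u0), u0 = 1.
But (u0') is also a unit clause — contradiction.
Neither u6 = 1 nor u6 = 0 works.
No assignment satisfies every clause.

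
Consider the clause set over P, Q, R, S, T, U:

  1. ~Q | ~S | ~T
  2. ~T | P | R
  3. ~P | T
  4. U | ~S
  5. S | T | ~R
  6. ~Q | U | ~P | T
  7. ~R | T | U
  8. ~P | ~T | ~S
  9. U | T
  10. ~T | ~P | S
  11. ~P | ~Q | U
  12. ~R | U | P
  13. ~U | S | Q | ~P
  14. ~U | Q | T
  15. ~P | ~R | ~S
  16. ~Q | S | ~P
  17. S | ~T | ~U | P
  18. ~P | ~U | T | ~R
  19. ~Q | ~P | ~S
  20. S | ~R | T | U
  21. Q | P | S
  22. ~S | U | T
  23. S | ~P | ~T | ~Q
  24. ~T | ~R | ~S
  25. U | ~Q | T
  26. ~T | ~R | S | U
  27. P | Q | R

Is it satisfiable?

Branch on P: set P = 0.
Branch on T: set T = 0.
(U) alone gives U = 1.
(Q) alone gives Q = 1.
Branch on S: set S = 0.
(~R) alone gives R = 0.
This assignment satisfies each clause.
A satisfying assignment: P=0; Q=1; R=0; S=0; T=0; U=1.

Satisfiable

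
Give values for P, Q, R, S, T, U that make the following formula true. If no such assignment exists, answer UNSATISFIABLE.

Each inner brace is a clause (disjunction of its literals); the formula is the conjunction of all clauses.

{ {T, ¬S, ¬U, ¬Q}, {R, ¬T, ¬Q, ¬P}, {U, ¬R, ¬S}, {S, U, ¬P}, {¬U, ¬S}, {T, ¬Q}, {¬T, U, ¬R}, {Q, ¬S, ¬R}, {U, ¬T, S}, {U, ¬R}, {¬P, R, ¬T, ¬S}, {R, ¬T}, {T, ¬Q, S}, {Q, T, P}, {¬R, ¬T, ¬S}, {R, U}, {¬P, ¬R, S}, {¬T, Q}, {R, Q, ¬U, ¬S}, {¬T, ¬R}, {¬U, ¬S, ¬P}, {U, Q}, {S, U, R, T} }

P: True; Q: False; R: False; S: False; T: False; U: True

Suppose U = True.
Unit clause (¬S) forces S = False.
Suppose T = False.
Unit clause (¬Q) forces Q = False.
Unit clause (P) forces P = True.
Unit clause (¬R) forces R = False.
This assignment satisfies each clause.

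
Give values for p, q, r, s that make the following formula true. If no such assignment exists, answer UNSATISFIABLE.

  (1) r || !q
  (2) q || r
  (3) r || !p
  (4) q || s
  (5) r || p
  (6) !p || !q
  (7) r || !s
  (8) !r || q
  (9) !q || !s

p: false; q: true; r: true; s: false

Try r = true.
The clause (q) is unit, so q = true.
The clause (!p) is unit, so p = false.
The clause (!s) is unit, so s = false.
All clauses are satisfied.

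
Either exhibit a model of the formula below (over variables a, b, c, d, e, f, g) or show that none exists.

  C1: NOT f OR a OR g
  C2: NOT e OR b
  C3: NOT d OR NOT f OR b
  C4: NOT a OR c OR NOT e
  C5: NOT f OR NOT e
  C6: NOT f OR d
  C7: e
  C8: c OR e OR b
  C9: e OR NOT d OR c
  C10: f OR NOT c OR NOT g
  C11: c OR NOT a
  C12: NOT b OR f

Unit clause (e) forces e = true.
Unit clause (b) forces b = true.
Unit clause (NOT f) forces f = false.
But (f) is also a unit clause — contradiction.

UNSATISFIABLE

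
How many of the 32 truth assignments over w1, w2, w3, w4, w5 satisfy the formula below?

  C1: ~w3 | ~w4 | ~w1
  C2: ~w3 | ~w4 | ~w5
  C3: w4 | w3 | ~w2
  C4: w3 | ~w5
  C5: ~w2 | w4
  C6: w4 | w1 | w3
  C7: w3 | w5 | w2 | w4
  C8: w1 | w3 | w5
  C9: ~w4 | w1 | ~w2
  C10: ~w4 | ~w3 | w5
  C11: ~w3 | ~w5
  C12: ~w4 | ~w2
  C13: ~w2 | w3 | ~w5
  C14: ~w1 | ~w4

2

There are 2^5 = 32 truth assignments over (w1, w2, w3, w4, w5).
Split on w4. With w4 = 1, the clauses containing w4 are satisfied and ~w4 drops from the rest; 0 of the 2^4 = 16 assignments to the other variables satisfy what remains.
With w4 = 0, by the same count on the reduced clause set, 2 assignments work.
Total: 0 + 2 = 2.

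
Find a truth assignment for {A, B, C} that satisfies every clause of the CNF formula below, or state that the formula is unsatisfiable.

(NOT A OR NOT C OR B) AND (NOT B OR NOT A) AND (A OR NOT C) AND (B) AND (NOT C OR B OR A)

Unit clause (B) forces B = true.
Unit clause (NOT A) forces A = false.
Unit clause (NOT C) forces C = false.
Every clause now holds.

A ↦ false, B ↦ true, C ↦ false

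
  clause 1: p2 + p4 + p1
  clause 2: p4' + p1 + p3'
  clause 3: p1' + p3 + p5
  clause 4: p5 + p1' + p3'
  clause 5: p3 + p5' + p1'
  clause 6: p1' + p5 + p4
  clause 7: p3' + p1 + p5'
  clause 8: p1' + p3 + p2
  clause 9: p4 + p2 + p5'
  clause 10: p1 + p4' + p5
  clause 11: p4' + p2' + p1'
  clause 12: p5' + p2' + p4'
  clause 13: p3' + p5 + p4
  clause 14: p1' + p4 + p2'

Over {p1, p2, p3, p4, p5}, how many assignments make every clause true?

4

There are 2^5 = 32 truth assignments over (p1, p2, p3, p4, p5).
Split on p3. With p3 = 1, the clauses containing p3 are satisfied and p3' drops from the rest; 1 of the 2^4 = 16 assignments to the other variables satisfy what remains.
With p3 = 0, by the same count on the reduced clause set, 3 assignments work.
(One model: p1=F, p2=F, p3=F, p4=T, p5=T.)
Total: 1 + 3 = 4.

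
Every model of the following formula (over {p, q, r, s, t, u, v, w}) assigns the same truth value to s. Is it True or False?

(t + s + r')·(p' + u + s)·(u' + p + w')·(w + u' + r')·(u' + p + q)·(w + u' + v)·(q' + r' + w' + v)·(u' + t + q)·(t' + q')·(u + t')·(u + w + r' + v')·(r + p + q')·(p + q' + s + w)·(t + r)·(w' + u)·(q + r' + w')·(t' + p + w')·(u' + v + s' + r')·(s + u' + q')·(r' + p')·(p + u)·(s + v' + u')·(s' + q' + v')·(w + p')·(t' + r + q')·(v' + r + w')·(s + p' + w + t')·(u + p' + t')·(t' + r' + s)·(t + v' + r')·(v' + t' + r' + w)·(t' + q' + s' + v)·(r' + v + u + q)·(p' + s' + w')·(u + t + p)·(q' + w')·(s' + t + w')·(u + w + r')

False

Suppose s = 1.
Try t = 0.
From the singleton clause (r), r = 1.
From the singleton clause (p'), p = 0.
From the singleton clause (u), u = 1.
From the singleton clause (w'), w = 0.
Now (w) is unsatisfied and unit — conflict.
Backtrack on t: now try t = 1.
From the singleton clause (q'), q = 0.
From the singleton clause (u), u = 1.
From the singleton clause (p), p = 1.
From the singleton clause (r'), r = 0.
From the singleton clause (w), w = 1.
Now (w') is unsatisfied and unit — conflict.
Either choice for t ends in contradiction.
So every satisfying assignment has s = False.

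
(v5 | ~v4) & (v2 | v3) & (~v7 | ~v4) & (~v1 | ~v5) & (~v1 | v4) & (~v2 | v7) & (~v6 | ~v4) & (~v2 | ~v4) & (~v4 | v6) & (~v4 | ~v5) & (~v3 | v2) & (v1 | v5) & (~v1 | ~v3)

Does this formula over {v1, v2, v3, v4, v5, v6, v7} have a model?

Suppose v5 = 1.
Unit clause (~v1) forces v1 = 0.
Unit clause (~v4) forces v4 = 0.
Suppose v2 = 1.
Unit clause (v7) forces v7 = 1.
All clauses hold; v3, v6 can take either value.
A satisfying assignment: v1=0,  v2=1,  v3=1,  v4=0,  v5=1,  v6=1,  v7=1.

Yes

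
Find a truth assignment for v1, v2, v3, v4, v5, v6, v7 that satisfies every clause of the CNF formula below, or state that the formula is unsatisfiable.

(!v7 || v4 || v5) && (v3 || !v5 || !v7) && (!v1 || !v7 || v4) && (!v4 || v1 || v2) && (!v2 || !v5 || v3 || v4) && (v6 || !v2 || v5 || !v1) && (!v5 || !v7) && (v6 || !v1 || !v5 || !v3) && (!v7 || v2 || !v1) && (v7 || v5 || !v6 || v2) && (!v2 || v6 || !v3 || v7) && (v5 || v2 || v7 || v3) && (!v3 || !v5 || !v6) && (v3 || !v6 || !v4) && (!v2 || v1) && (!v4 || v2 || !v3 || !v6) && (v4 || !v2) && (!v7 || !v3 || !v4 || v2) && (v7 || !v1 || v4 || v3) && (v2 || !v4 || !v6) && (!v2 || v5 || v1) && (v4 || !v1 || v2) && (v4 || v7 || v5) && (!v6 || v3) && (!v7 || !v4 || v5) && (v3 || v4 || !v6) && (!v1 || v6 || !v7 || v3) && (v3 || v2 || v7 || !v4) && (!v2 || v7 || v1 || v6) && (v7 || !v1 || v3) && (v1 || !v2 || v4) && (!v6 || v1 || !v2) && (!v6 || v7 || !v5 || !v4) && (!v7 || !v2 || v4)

Try v5 = true.
The clause (!v7) is unit, so v7 = false.
Try v3 = false.
The clause (!v6) is unit, so v6 = false.
The clause (!v1) is unit, so v1 = false.
The clause (!v2) is unit, so v2 = false.
The clause (!v4) is unit, so v4 = false.
Every clause now holds.

v1=false; v2=false; v3=false; v4=false; v5=true; v6=false; v7=false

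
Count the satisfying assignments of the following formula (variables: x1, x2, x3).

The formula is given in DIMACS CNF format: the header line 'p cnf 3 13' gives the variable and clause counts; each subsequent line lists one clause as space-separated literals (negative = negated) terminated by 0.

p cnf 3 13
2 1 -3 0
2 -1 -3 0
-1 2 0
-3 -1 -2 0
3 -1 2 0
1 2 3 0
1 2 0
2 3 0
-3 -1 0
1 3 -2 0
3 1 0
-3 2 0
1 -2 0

1

There are 2^3 = 8 truth assignments over (x1, x2, x3).
Split on x3. With x3 = True, the clauses containing x3 are satisfied and ¬x3 drops from the rest; 0 of the 2^2 = 4 assignments to the other variables satisfy what remains.
With x3 = False, by the same count on the reduced clause set, 1 assignment works.
(One model: x1=T, x2=T, x3=F.)
Total: 0 + 1 = 1.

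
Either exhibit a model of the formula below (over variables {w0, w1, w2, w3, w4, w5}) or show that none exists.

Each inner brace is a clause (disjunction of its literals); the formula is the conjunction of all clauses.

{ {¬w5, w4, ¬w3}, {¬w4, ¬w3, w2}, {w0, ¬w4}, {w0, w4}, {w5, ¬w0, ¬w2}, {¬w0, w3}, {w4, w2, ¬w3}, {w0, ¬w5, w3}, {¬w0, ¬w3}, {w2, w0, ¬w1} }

UNSATISFIABLE

Case w0 = True:
From the singleton clause (w3), w3 = True.
Now (¬w3) is unsatisfied and unit — conflict.
Undo w0 and try w0 = False.
From the singleton clause (¬w4), w4 = False.
Now (w4) is unsatisfied and unit — conflict.
Either choice for w0 ends in contradiction.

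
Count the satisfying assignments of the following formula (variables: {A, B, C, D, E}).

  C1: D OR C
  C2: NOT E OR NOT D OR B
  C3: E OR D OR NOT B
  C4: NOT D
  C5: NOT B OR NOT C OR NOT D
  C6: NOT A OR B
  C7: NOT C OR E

There are 2^5 = 32 truth assignments over (A, B, C, D, E).
Split on C. With C = true, the clauses containing C are satisfied and NOT C drops from the rest; 3 of the 2^4 = 16 assignments to the other variables satisfy what remains.
With C = false, by the same count on the reduced clause set, 0 assignments work.
(One model: A=F, B=F, C=T, D=F, E=T.)
Total: 3 + 0 = 3.

3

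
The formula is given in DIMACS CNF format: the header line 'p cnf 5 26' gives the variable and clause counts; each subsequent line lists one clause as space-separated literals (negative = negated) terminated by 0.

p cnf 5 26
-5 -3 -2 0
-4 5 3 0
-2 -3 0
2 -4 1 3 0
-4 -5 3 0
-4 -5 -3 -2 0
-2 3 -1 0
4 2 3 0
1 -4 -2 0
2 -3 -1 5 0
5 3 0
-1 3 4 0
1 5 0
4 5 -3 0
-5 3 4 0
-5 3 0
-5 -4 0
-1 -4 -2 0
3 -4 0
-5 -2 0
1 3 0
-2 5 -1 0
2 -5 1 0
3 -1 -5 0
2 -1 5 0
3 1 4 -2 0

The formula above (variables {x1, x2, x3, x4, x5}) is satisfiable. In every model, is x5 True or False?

True

Suppose x5 = False.
From the singleton clause (x3), x3 = True.
From the singleton clause (¬x2), x2 = False.
From the singleton clause (¬x1), x1 = False.
That conflicts with the unit clause (x1).
So every satisfying assignment has x5 = True.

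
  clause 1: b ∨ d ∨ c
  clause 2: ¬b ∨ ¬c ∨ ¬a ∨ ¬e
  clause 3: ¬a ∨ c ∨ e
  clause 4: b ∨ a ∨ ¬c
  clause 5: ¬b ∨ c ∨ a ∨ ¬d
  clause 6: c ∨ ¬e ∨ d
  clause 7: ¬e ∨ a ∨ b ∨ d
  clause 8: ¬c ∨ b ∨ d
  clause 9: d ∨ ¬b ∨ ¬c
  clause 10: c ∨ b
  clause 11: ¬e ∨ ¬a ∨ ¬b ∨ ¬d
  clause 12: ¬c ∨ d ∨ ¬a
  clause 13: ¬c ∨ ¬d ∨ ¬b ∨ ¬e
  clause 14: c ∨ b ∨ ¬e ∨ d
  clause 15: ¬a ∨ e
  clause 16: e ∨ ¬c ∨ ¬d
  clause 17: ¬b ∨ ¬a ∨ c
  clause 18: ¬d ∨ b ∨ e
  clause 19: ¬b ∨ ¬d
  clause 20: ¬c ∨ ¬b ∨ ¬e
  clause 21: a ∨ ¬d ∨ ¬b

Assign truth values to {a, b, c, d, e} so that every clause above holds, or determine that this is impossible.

a: True,  b: False,  c: True,  d: True,  e: True

Try c = True.
Try b = False.
From the singleton clause (a), a = True.
From the singleton clause (d), d = True.
From the singleton clause (e), e = True.
This assignment satisfies each clause.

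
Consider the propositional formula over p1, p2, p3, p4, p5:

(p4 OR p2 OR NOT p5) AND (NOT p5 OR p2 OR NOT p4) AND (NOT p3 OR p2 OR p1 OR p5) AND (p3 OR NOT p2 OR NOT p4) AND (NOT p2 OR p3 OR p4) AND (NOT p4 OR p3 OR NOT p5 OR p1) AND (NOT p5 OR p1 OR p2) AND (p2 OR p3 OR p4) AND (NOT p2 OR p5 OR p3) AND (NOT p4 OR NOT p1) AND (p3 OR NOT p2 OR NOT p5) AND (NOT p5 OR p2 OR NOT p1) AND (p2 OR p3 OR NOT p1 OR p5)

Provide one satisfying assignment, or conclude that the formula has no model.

Branch on p4: set p4 = false.
Branch on p2: set p2 = true.
Unit clause (p3) forces p3 = true.
No clause remains; p1, p5 are free.

p1 ↦ true, p2 ↦ true, p3 ↦ true, p4 ↦ false, p5 ↦ false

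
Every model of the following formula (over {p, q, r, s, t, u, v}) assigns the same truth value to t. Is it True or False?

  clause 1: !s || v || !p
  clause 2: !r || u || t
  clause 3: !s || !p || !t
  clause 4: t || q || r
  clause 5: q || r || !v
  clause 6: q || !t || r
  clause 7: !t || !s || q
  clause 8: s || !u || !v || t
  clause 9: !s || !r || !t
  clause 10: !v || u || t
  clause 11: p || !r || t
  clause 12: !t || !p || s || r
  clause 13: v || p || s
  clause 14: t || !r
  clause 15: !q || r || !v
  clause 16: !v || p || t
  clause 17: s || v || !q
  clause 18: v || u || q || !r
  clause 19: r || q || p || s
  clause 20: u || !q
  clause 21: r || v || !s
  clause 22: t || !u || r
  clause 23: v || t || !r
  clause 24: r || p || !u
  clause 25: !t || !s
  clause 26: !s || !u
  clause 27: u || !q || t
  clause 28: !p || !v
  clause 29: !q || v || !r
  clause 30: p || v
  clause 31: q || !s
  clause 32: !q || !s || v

True

Suppose t = false.
From the singleton clause (!r), r = false.
From the singleton clause (q), q = true.
From the singleton clause (!v), v = false.
From the singleton clause (s), s = true.
Now (!s) is unsatisfied and unit — conflict.
So every satisfying assignment has t = True.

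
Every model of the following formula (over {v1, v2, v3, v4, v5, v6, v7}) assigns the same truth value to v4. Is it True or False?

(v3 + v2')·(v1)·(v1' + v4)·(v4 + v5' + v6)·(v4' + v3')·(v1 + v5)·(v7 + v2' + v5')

Suppose v4 = 0.
From the singleton clause (v1), v1 = 1.
But (v1') is also a unit clause — contradiction.
So every satisfying assignment has v4 = True.

True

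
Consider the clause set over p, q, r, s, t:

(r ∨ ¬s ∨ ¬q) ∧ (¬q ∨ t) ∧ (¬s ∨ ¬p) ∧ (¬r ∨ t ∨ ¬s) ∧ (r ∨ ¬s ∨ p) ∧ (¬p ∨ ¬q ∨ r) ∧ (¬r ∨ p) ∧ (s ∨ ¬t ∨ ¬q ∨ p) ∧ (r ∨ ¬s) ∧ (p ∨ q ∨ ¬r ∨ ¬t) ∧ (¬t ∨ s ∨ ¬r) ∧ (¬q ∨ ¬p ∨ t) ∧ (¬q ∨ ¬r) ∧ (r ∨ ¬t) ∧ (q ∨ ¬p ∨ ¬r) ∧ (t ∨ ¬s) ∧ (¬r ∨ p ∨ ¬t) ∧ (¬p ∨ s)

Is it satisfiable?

Yes, satisfiable

Case q = False:
Case s = False:
The clause (¬p) is unit, so p = False.
The clause (¬r) is unit, so r = False.
The clause (¬t) is unit, so t = False.
Every clause now holds.
A satisfying assignment: p: False,  q: False,  r: False,  s: False,  t: False.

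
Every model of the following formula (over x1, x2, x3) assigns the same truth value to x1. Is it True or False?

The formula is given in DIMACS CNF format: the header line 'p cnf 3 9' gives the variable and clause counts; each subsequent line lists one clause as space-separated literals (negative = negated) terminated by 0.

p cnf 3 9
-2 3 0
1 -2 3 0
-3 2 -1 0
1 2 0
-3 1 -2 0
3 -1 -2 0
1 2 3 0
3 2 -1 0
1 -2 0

True

Suppose x1 = False.
(x2) alone gives x2 = True.
Now (¬x2) is unsatisfied and unit — conflict.
So every satisfying assignment has x1 = True.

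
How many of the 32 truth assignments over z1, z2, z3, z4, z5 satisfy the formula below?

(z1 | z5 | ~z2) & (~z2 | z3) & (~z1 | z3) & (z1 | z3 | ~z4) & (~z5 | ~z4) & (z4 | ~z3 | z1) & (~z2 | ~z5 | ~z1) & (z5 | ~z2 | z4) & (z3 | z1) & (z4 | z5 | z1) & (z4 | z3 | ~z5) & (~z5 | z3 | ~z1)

There are 2^5 = 32 truth assignments over (z1, z2, z3, z4, z5).
Split on z5. With z5 = 1, the clauses containing z5 are satisfied and ~z5 drops from the rest; 1 of the 2^4 = 16 assignments to the other variables satisfy what remains.
With z5 = 0, by the same count on the reduced clause set, 4 assignments work.
(One model: z1=F, z2=F, z3=T, z4=T, z5=F.)
Total: 1 + 4 = 5.

5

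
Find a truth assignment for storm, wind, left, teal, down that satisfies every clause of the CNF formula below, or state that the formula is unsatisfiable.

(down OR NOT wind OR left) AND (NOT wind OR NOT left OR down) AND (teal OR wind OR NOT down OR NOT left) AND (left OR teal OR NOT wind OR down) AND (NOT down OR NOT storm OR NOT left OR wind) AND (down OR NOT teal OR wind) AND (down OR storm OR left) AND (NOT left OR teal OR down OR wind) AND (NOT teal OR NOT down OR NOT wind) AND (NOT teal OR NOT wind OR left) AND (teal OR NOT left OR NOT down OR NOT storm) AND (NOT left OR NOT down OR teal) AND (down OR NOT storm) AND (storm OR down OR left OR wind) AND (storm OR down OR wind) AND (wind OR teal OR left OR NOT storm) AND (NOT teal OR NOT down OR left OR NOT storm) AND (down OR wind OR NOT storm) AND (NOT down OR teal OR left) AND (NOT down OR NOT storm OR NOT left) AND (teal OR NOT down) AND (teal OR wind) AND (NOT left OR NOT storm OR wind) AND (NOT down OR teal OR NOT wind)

Branch on down: set down = true.
Unit clause (teal) forces teal = true.
Unit clause (NOT wind) forces wind = false.
Branch on storm: set storm = false.
No clause remains; left is free.

storm ↦ false, wind ↦ false, left ↦ false, teal ↦ true, down ↦ true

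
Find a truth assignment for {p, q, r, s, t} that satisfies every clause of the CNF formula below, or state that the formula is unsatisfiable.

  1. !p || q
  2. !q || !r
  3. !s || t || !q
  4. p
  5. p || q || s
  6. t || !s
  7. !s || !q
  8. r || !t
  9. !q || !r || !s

(p) alone gives p = true.
(q) alone gives q = true.
(!r) alone gives r = false.
(!s) alone gives s = false.
(!t) alone gives t = false.
Every clause now holds.

p=true, q=true, r=false, s=false, t=false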